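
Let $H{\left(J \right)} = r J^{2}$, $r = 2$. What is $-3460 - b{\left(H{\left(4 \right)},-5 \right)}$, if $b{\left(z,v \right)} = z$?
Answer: $-3492$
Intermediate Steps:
$H{\left(J \right)} = 2 J^{2}$
$-3460 - b{\left(H{\left(4 \right)},-5 \right)} = -3460 - 2 \cdot 4^{2} = -3460 - 2 \cdot 16 = -3460 - 32 = -3492$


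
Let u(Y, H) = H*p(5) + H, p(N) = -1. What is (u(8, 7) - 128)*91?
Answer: -11648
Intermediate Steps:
u(Y, H) = 0 (u(Y, H) = H*(-1) + H = -H + H = 0)
(u(8, 7) - 128)*91 = (0 - 128)*91 = -128*91 = -11648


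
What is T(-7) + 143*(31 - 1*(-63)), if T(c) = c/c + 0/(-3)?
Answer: 13443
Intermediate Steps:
T(c) = 1 (T(c) = 1 + 0*(-1/3) = 1 + 0 = 1)
T(-7) + 143*(31 - 1*(-63)) = 1 + 143*(31 - 1*(-63)) = 1 + 143*(31 + 63) = 1 + 143*94 = 1 + 13442 = 13443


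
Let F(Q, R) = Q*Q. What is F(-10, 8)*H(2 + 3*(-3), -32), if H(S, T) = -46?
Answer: -4600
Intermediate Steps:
F(Q, R) = Q²
F(-10, 8)*H(2 + 3*(-3), -32) = (-10)²*(-46) = 100*(-46) = -4600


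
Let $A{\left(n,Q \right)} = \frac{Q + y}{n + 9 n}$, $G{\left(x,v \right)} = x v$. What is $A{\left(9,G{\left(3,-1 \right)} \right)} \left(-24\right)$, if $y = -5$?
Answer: $\frac{32}{15} \approx 2.1333$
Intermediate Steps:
$G{\left(x,v \right)} = v x$
$A{\left(n,Q \right)} = \frac{-5 + Q}{10 n}$ ($A{\left(n,Q \right)} = \frac{Q - 5}{n + 9 n} = \frac{-5 + Q}{10 n}$)
$A{\left(9,G{\left(3,-1 \right)} \right)} \left(-24\right) = \frac{-5 - 3}{10 \cdot 9} \left(-24\right) = \frac{1}{10} \cdot \frac{1}{9} \left(-5 - 3\right) \left(-24\right) = \frac{1}{10} \cdot \frac{1}{9} \left(-8\right) \left(-24\right) = \left(- \frac{4}{45}\right) \left(-24\right) = \frac{32}{15}$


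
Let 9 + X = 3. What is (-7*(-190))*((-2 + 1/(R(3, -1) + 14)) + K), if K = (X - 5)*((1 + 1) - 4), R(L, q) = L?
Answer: 453530/17 ≈ 26678.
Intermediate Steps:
X = -6 (X = -9 + 3 = -6)
K = 22 (K = (-6 - 5)*((1 + 1) - 4) = -11*(2 - 4) = -11*(-2) = 22)
(-7*(-190))*((-2 + 1/(R(3, -1) + 14)) + K) = (-7*(-190))*((-2 + 1/(3 + 14)) + 22) = 1330*((-2 + 1/17) + 22) = 1330*(-33/17 + 22) = 1330*(341/17) = 453530/17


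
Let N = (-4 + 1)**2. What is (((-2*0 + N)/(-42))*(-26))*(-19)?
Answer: -741/7 ≈ -105.86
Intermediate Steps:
N = 9 (N = (-3)**2 = 9)
(((-2*0 + N)/(-42))*(-26))*(-19) = (((-2*0 + 9)/(-42))*(-26))*(-19) = (((0 + 9)*(-1/42))*(-26))*(-19) = ((9*(-1/42))*(-26))*(-19) = -3/14*(-26)*(-19) = (39/7)*(-19) = -741/7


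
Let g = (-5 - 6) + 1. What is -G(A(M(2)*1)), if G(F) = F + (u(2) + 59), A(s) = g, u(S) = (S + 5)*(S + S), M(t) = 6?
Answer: -77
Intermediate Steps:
u(S) = 2*S*(5 + S) (u(S) = (5 + S)*(2*S) = 2*S*(5 + S))
g = -10 (g = -11 + 1 = -10)
A(s) = -10
G(F) = 87 + F (G(F) = F + (2*2*(5 + 2) + 59) = F + (2*2*7 + 59) = F + (28 + 59) = F + 87 = 87 + F)
-G(A(M(2)*1)) = -(87 - 10) = -1*77 = -77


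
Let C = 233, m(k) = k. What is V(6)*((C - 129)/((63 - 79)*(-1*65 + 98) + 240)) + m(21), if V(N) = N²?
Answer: 8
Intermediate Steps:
V(6)*((C - 129)/((63 - 79)*(-1*65 + 98) + 240)) + m(21) = 6²*((233 - 129)/((63 - 79)*(-1*65 + 98) + 240)) + 21 = 36*(104/(-16*(-65 + 98) + 240)) + 21 = 36*(104/(-16*33 + 240)) + 21 = 36*(104/(-528 + 240)) + 21 = 36*(104/(-288)) + 21 = 36*(104*(-1/288)) + 21 = 36*(-13/36) + 21 = -13 + 21 = 8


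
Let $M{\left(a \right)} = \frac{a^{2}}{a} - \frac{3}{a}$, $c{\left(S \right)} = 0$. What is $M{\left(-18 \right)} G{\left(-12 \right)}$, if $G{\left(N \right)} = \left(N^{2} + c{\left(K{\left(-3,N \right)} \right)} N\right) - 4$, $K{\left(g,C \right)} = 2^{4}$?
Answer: $- \frac{7490}{3} \approx -2496.7$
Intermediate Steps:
$K{\left(g,C \right)} = 16$
$G{\left(N \right)} = -4 + N^{2}$ ($G{\left(N \right)} = \left(N^{2} + 0 N\right) - 4 = \left(N^{2} + 0\right) - 4 = N^{2} - 4 = -4 + N^{2}$)
$M{\left(a \right)} = a - \frac{3}{a}$
$M{\left(-18 \right)} G{\left(-12 \right)} = \left(-18 - \frac{3}{-18}\right) \left(-4 + \left(-12\right)^{2}\right) = \left(-18 - - \frac{1}{6}\right) \left(-4 + 144\right) = \left(-18 + \frac{1}{6}\right) 140 = \left(- \frac{107}{6}\right) 140 = - \frac{7490}{3}$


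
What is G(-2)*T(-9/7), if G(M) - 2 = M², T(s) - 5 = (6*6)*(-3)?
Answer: -618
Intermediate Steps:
T(s) = -103 (T(s) = 5 + (6*6)*(-3) = 5 + 36*(-3) = 5 - 108 = -103)
G(M) = 2 + M²
G(-2)*T(-9/7) = (2 + (-2)²)*(-103) = (2 + 4)*(-103) = 6*(-103) = -618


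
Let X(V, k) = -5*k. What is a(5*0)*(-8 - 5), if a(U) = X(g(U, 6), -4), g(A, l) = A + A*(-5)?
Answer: -260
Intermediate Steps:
g(A, l) = -4*A (g(A, l) = A - 5*A = -4*A)
a(U) = 20 (a(U) = -5*(-4) = 20)
a(5*0)*(-8 - 5) = 20*(-8 - 5) = 20*(-13) = -260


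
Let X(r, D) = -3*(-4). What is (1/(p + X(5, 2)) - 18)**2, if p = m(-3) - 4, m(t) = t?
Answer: 7921/25 ≈ 316.84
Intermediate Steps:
X(r, D) = 12
p = -7 (p = -3 - 4 = -7)
(1/(p + X(5, 2)) - 18)**2 = (1/(-7 + 12) - 18)**2 = (1/5 - 18)**2 = (-89/5)**2 = 7921/25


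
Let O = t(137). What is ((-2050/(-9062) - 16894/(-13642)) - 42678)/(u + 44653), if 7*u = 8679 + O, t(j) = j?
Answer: -3077570794424/3310923624679 ≈ -0.92952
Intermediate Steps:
O = 137
u = 8816/7 (u = (8679 + 137)/7 = (⅐)*8816 = 8816/7 ≈ 1259.4)
((-2050/(-9062) - 16894/(-13642)) - 42678)/(u + 44653) = ((-2050/(-9062) - 16894/(-13642)) - 42678)/(8816/7 + 44653) = ((-2050*(-1/9062) - 16894*(-1/13642)) - 42678)/(321387/7) = ((1025/4531 + 8447/6821) - 42678)*(7/321387) = (45264882/30905951 - 42678)*(7/321387) = -1318958911896/30905951*7/321387 = -3077570794424/3310923624679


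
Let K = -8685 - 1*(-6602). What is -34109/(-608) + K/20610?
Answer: 350860013/6265440 ≈ 55.999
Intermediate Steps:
K = -2083 (K = -8685 + 6602 = -2083)
-34109/(-608) + K/20610 = -34109/(-608) - 2083/20610 = -34109*(-1/608) - 2083*1/20610 = 34109/608 - 2083/20610 = 350860013/6265440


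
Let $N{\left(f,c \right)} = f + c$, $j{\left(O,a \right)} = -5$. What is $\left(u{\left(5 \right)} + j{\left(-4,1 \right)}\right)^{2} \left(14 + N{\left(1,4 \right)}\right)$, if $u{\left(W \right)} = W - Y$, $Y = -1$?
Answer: $19$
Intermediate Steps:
$u{\left(W \right)} = 1 + W$ ($u{\left(W \right)} = W - -1 = W + 1 = 1 + W$)
$N{\left(f,c \right)} = c + f$
$\left(u{\left(5 \right)} + j{\left(-4,1 \right)}\right)^{2} \left(14 + N{\left(1,4 \right)}\right) = \left(\left(1 + 5\right) - 5\right)^{2} \left(14 + \left(4 + 1\right)\right) = \left(6 - 5\right)^{2} \left(14 + 5\right) = 1^{2} \cdot 19 = 1 \cdot 19 = 19$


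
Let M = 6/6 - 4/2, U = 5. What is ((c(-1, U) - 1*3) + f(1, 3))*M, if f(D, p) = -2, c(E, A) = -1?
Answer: 6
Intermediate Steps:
M = -1 (M = 6*(⅙) - 4*½ = 1 - 2 = -1)
((c(-1, U) - 1*3) + f(1, 3))*M = ((-1 - 1*3) - 2)*(-1) = ((-1 - 3) - 2)*(-1) = (-4 - 2)*(-1) = -6*(-1) = 6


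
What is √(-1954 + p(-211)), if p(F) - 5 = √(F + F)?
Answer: √(-1949 + I*√422) ≈ 0.2327 + 44.148*I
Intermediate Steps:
p(F) = 5 + √2*√F (p(F) = 5 + √(F + F) = 5 + √(2*F) = 5 + √2*√F)
√(-1954 + p(-211)) = √(-1954 + (5 + √2*√(-211))) = √(-1954 + (5 + √2*(I*√211))) = √(-1954 + (5 + I*√422)) = √(-1949 + I*√422)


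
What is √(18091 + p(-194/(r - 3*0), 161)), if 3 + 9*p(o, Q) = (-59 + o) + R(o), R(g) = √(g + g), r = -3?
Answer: √(1465395 + 6*√291)/9 ≈ 134.51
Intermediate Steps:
R(g) = √2*√g (R(g) = √(2*g) = √2*√g)
p(o, Q) = -62/9 + o/9 + √2*√o/9 (p(o, Q) = -⅓ + ((-59 + o) + √2*√o)/9 = -⅓ + (-59 + o + √2*√o)/9 = -⅓ + (-59/9 + o/9 + √2*√o/9) = -62/9 + o/9 + √2*√o/9)
√(18091 + p(-194/(r - 3*0), 161)) = √(18091 + (-62/9 + (-194/(-3 - 3*0))/9 + √2*√(-194/(-3 - 3*0))/9)) = √(18091 + (-62/9 + (-194/(-3 + 0))/9 + √2*√(-194/(-3 + 0))/9)) = √(18091 + (-62/9 + (-194/(-3))/9 + √2*√(-194/(-3))/9)) = √(18091 + (-62/9 + (-194*(-⅓))/9 + √2*√(-194*(-⅓))/9)) = √(18091 + (-62/9 + (⅑)*(194/3) + √2*√(194/3)/9)) = √(18091 + (-62/9 + 194/27 + √2*(√582/3)/9)) = √(18091 + (-62/9 + 194/27 + 2*√291/27)) = √(18091 + (8/27 + 2*√291/27)) = √(488465/27 + 2*√291/27)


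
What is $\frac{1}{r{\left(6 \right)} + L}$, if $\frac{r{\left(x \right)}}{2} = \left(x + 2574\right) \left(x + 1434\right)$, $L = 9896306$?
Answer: $\frac{1}{17326706} \approx 5.7714 \cdot 10^{-8}$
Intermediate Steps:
$r{\left(x \right)} = 2 \left(1434 + x\right) \left(2574 + x\right)$ ($r{\left(x \right)} = 2 \left(x + 2574\right) \left(x + 1434\right) = 2 \left(2574 + x\right) \left(1434 + x\right) = 2 \left(1434 + x\right) \left(2574 + x\right)$)
$\frac{1}{r{\left(6 \right)} + L} = \frac{1}{\left(7382232 + 2 \cdot 6^{2} + 8016 \cdot 6\right) + 9896306} = \frac{1}{\left(7382232 + 2 \cdot 36 + 48096\right) + 9896306} = \frac{1}{\left(7382232 + 72 + 48096\right) + 9896306} = \frac{1}{7430400 + 9896306} = \frac{1}{17326706}$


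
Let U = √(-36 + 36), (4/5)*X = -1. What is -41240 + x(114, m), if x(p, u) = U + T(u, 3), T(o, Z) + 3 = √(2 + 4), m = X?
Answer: -41243 + √6 ≈ -41241.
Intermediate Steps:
X = -5/4 (X = (5/4)*(-1) = -5/4 ≈ -1.2500)
U = 0 (U = √0 = 0)
m = -5/4 ≈ -1.2500
T(o, Z) = -3 + √6 (T(o, Z) = -3 + √(2 + 4) = -3 + √6)
x(p, u) = -3 + √6 (x(p, u) = 0 + (-3 + √6) = -3 + √6)
-41240 + x(114, m) = -41240 + (-3 + √6) = -41243 + √6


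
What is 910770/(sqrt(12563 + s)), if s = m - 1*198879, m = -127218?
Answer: -455385*I*sqrt(313534)/156767 ≈ -1626.5*I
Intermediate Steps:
s = -326097 (s = -127218 - 1*198879 = -127218 - 198879 = -326097)
910770/(sqrt(12563 + s)) = 910770/(sqrt(12563 - 326097)) = 910770/(sqrt(-313534)) = 910770/((I*sqrt(313534))) = 910770*(-I*sqrt(313534)/313534) = -455385*I*sqrt(313534)/156767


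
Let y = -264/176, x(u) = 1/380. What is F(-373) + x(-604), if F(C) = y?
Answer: -569/380 ≈ -1.4974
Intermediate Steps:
x(u) = 1/380
y = -3/2 (y = -264*1/176 = -3/2 ≈ -1.5000)
F(C) = -3/2
F(-373) + x(-604) = -3/2 + 1/380 = -569/380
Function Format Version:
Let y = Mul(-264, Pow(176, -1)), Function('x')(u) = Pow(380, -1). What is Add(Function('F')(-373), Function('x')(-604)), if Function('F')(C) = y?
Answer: Rational(-569, 380) ≈ -1.4974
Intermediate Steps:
Function('x')(u) = Rational(1, 380)
y = Rational(-3, 2) (y = Mul(-264, Rational(1, 176)) = Rational(-3, 2) ≈ -1.5000)
Function('F')(C) = Rational(-3, 2)
Add(Function('F')(-373), Function('x')(-604)) = Add(Rational(-3, 2), Rational(1, 380)) = Rational(-569, 380)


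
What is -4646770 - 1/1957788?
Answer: -9097390544761/1957788 ≈ -4.6468e+6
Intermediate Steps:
-4646770 - 1/1957788 = -9097390544761/1957788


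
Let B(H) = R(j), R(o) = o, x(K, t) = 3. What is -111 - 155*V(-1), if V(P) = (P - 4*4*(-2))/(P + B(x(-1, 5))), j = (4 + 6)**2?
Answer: -15794/99 ≈ -159.54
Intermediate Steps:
j = 100 (j = 10**2 = 100)
B(H) = 100
V(P) = (32 + P)/(100 + P) (V(P) = (P - 4*4*(-2))/(P + 100) = (P - 16*(-2))/(100 + P) = (P + 32)/(100 + P) = (32 + P)/(100 + P))
-111 - 155*V(-1) = -111 - 155*(32 - 1)/(100 - 1) = -111 - 155*31/99 = -111 - 4805/99 = -15794/99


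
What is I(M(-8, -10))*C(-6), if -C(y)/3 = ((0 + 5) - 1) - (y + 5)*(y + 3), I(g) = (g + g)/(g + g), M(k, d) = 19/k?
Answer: -3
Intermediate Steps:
I(g) = 1 (I(g) = (2*g)/((2*g)) = (2*g)*(1/(2*g)) = 1)
C(y) = -12 + 3*(3 + y)*(5 + y) (C(y) = -3*(((0 + 5) - 1) - (y + 5)*(y + 3)) = -3*((5 - 1) - (5 + y)*(3 + y)) = -3*(4 - (3 + y)*(5 + y)) = -12 + 3*(3 + y)*(5 + y))
I(M(-8, -10))*C(-6) = 1*(33 + 3*(-6)² + 24*(-6)) = 1*(33 + 3*36 - 144) = 1*(33 + 108 - 144) = 1*(-3) = -3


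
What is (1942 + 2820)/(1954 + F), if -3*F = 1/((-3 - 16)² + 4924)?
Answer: 75501510/30980669 ≈ 2.4371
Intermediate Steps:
F = -1/15855 (F = -1/(3*((-3 - 16)² + 4924)) = -1/(3*((-19)² + 4924)) = -1/(3*(361 + 4924)) = -⅓/5285 = -⅓*1/5285 = -1/15855 ≈ -6.3072e-5)
(1942 + 2820)/(1954 + F) = (1942 + 2820)/(1954 - 1/15855) = 4762/(30980669/15855) = 4762*(15855/30980669) = 75501510/30980669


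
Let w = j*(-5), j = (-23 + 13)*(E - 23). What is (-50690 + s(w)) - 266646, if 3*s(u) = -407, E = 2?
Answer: -952415/3 ≈ -3.1747e+5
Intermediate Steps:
j = 210 (j = (-23 + 13)*(2 - 23) = -10*(-21) = 210)
w = -1050 (w = 210*(-5) = -1050)
s(u) = -407/3 (s(u) = (1/3)*(-407) = -407/3)
(-50690 + s(w)) - 266646 = (-50690 - 407/3) - 266646 = -152477/3 - 266646 = -952415/3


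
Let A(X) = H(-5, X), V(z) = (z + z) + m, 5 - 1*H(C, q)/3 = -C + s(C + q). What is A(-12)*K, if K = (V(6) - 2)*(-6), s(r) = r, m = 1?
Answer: -3366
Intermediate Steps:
H(C, q) = 15 - 3*q (H(C, q) = 15 - 3*(-C + (C + q)) = 15 - 3*q)
V(z) = 1 + 2*z (V(z) = (z + z) + 1 = 2*z + 1 = 1 + 2*z)
A(X) = 15 - 3*X
K = -66 (K = ((1 + 2*6) - 2)*(-6) = ((1 + 12) - 2)*(-6) = (13 - 2)*(-6) = 11*(-6) = -66)
A(-12)*K = (15 - 3*(-12))*(-66) = (15 + 36)*(-66) = 51*(-66) = -3366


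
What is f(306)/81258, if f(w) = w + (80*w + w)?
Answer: 4182/13543 ≈ 0.30879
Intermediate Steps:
f(w) = 82*w (f(w) = w + 81*w = 82*w)
f(306)/81258 = (82*306)/81258 = 25092*(1/81258) = 4182/13543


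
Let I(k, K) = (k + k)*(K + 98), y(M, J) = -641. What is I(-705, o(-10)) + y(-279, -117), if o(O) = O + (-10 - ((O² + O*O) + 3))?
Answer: 175609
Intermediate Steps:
o(O) = -13 + O - 2*O² (o(O) = O + (-10 - ((O² + O²) + 3)) = O + (-10 - (2*O² + 3)) = O + (-10 - (3 + 2*O²)) = O + (-10 + (-3 - 2*O²)) = O + (-13 - 2*O²) = -13 + O - 2*O²)
I(k, K) = 2*k*(98 + K) (I(k, K) = (2*k)*(98 + K) = 2*k*(98 + K))
I(-705, o(-10)) + y(-279, -117) = 2*(-705)*(98 + (-13 - 10 - 2*(-10)²)) - 641 = 2*(-705)*(98 + (-13 - 10 - 2*100)) - 641 = 2*(-705)*(98 + (-13 - 10 - 200)) - 641 = 2*(-705)*(98 - 223) - 641 = 2*(-705)*(-125) - 641 = 176250 - 641 = 175609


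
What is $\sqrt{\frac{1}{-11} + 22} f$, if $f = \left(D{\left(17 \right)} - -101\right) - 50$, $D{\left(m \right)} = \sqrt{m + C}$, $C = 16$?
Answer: $\frac{\sqrt{2651} \left(51 + \sqrt{33}\right)}{11} \approx 265.6$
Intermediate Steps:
$D{\left(m \right)} = \sqrt{16 + m}$ ($D{\left(m \right)} = \sqrt{m + 16} = \sqrt{16 + m}$)
$f = 51 + \sqrt{33}$ ($f = \left(\sqrt{16 + 17} - -101\right) - 50 = \left(\sqrt{33} + 101\right) - 50 = \left(101 + \sqrt{33}\right) - 50 = 51 + \sqrt{33} \approx 56.745$)
$\sqrt{\frac{1}{-11} + 22} f = \sqrt{\frac{1}{-11} + 22} \left(51 + \sqrt{33}\right) = \sqrt{- \frac{1}{11} + 22} \left(51 + \sqrt{33}\right) = \sqrt{\frac{241}{11}} \left(51 + \sqrt{33}\right) = \frac{\sqrt{2651}}{11} \left(51 + \sqrt{33}\right) = \frac{\sqrt{2651} \left(51 + \sqrt{33}\right)}{11}$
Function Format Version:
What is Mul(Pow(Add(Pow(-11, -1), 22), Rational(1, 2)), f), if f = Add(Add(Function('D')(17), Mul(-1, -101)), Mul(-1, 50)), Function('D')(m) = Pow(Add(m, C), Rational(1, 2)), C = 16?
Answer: Mul(Rational(1, 11), Pow(2651, Rational(1, 2)), Add(51, Pow(33, Rational(1, 2)))) ≈ 265.60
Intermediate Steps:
Function('D')(m) = Pow(Add(16, m), Rational(1, 2)) (Function('D')(m) = Pow(Add(m, 16), Rational(1, 2)) = Pow(Add(16, m), Rational(1, 2)))
f = Add(51, Pow(33, Rational(1, 2))) (f = Add(Add(Pow(Add(16, 17), Rational(1, 2)), Mul(-1, -101)), Mul(-1, 50)) = Add(Add(Pow(33, Rational(1, 2)), 101), -50) = Add(Add(101, Pow(33, Rational(1, 2))), -50) = Add(51, Pow(33, Rational(1, 2))) ≈ 56.745)
Mul(Pow(Add(Pow(-11, -1), 22), Rational(1, 2)), f) = Mul(Pow(Add(Pow(-11, -1), 22), Rational(1, 2)), Add(51, Pow(33, Rational(1, 2)))) = Mul(Pow(Add(Rational(-1, 11), 22), Rational(1, 2)), Add(51, Pow(33, Rational(1, 2)))) = Mul(Pow(Rational(241, 11), Rational(1, 2)), Add(51, Pow(33, Rational(1, 2)))) = Mul(Mul(Rational(1, 11), Pow(2651, Rational(1, 2))), Add(51, Pow(33, Rational(1, 2)))) = Mul(Rational(1, 11), Pow(2651, Rational(1, 2)), Add(51, Pow(33, Rational(1, 2))))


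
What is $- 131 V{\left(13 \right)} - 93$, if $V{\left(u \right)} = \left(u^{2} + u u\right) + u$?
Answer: $-46074$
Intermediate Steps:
$V{\left(u \right)} = u + 2 u^{2}$ ($V{\left(u \right)} = \left(u^{2} + u^{2}\right) + u = 2 u^{2} + u = u + 2 u^{2}$)
$- 131 V{\left(13 \right)} - 93 = - 131 \cdot 13 \left(1 + 2 \cdot 13\right) - 93 = - 131 \cdot 13 \left(1 + 26\right) - 93 = - 131 \cdot 13 \cdot 27 - 93 = \left(-131\right) 351 - 93 = -45981 - 93 = -46074$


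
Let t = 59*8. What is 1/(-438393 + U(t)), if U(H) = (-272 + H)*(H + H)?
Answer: -1/249593 ≈ -4.0065e-6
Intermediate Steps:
t = 472
U(H) = 2*H*(-272 + H) (U(H) = (-272 + H)*(2*H) = 2*H*(-272 + H))
1/(-438393 + U(t)) = 1/(-438393 + 2*472*(-272 + 472)) = 1/(-438393 + 2*472*200) = 1/(-438393 + 188800) = 1/(-249593) = -1/249593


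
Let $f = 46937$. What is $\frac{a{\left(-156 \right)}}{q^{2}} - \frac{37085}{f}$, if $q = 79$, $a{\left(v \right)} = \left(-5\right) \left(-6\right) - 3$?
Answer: $- \frac{230180186}{292933817} \approx -0.78578$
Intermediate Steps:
$a{\left(v \right)} = 27$ ($a{\left(v \right)} = 30 - 3 = 27$)
$\frac{a{\left(-156 \right)}}{q^{2}} - \frac{37085}{f} = \frac{27}{79^{2}} - \frac{37085}{46937} = \frac{27}{6241} - \frac{37085}{46937} = - \frac{230180186}{292933817}$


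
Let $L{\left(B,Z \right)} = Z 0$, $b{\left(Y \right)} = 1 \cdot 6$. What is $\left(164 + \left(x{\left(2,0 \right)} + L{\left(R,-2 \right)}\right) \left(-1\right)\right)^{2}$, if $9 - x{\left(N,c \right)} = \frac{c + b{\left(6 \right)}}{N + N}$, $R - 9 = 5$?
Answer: $\frac{97969}{4} \approx 24492.0$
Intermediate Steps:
$R = 14$ ($R = 9 + 5 = 14$)
$b{\left(Y \right)} = 6$
$L{\left(B,Z \right)} = 0$
$x{\left(N,c \right)} = 9 - \frac{6 + c}{2 N}$ ($x{\left(N,c \right)} = 9 - \frac{c + 6}{N + N} = 9 - \frac{6 + c}{2 N}$)
$\left(164 + \left(x{\left(2,0 \right)} + L{\left(R,-2 \right)}\right) \left(-1\right)\right)^{2} = \left(164 + \left(\frac{-6 - 0 + 18 \cdot 2}{2 \cdot 2} + 0\right) \left(-1\right)\right)^{2} = \left(164 + \left(\frac{1}{2} \cdot \frac{1}{2} \left(-6 + 0 + 36\right) + 0\right) \left(-1\right)\right)^{2} = \left(164 + \left(\frac{1}{2} \cdot \frac{1}{2} \cdot 30 + 0\right) \left(-1\right)\right)^{2} = \left(164 + \left(\frac{15}{2} + 0\right) \left(-1\right)\right)^{2} = \left(164 + \frac{15}{2} \left(-1\right)\right)^{2} = \left(164 - \frac{15}{2}\right)^{2} = \left(\frac{313}{2}\right)^{2} = \frac{97969}{4}$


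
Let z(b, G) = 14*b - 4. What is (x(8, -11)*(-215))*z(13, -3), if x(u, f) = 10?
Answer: -382700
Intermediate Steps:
z(b, G) = -4 + 14*b
(x(8, -11)*(-215))*z(13, -3) = (10*(-215))*(-4 + 14*13) = -2150*(-4 + 182) = -2150*178 = -382700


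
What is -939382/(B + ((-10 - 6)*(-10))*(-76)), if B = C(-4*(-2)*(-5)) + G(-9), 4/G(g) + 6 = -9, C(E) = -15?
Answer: 14090730/182629 ≈ 77.155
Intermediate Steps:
G(g) = -4/15 (G(g) = 4/(-6 - 9) = 4/(-15) = 4*(-1/15) = -4/15)
B = -229/15 (B = -15 - 4/15 = -229/15 ≈ -15.267)
-939382/(B + ((-10 - 6)*(-10))*(-76)) = -939382/(-229/15 + ((-10 - 6)*(-10))*(-76)) = -939382/(-229/15 - 16*(-10)*(-76)) = -939382/(-229/15 + 160*(-76)) = -939382/(-229/15 - 12160) = -939382/(-182629/15) = -939382*(-15/182629) = 14090730/182629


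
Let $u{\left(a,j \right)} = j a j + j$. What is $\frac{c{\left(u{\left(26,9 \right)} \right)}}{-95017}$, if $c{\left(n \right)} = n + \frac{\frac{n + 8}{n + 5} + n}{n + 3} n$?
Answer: $- \frac{1265627703}{28442768848} \approx -0.044497$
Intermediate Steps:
$u{\left(a,j \right)} = j + a j^{2}$ ($u{\left(a,j \right)} = a j j + j = a j^{2} + j = j + a j^{2}$)
$c{\left(n \right)} = n + \frac{n \left(n + \frac{8 + n}{5 + n}\right)}{3 + n}$ ($c{\left(n \right)} = n + \frac{\frac{8 + n}{5 + n} + n}{3 + n} n = n + \frac{n + \frac{8 + n}{5 + n}}{3 + n} n = n + \frac{n \left(n + \frac{8 + n}{5 + n}\right)}{3 + n}$)
$\frac{c{\left(u{\left(26,9 \right)} \right)}}{-95017} = \frac{9 \left(1 + 26 \cdot 9\right) \frac{1}{15 + \left(9 \left(1 + 26 \cdot 9\right)\right)^{2} + 8 \cdot 9 \left(1 + 26 \cdot 9\right)} \left(23 + 2 \left(9 \left(1 + 26 \cdot 9\right)\right)^{2} + 14 \cdot 9 \left(1 + 26 \cdot 9\right)\right)}{-95017} = \frac{9 \left(1 + 234\right) \left(23 + 2 \left(9 \left(1 + 234\right)\right)^{2} + 14 \cdot 9 \left(1 + 234\right)\right)}{15 + \left(9 \left(1 + 234\right)\right)^{2} + 8 \cdot 9 \left(1 + 234\right)} \left(- \frac{1}{95017}\right) = \frac{9 \cdot 235 \left(23 + 2 \left(9 \cdot 235\right)^{2} + 14 \cdot 9 \cdot 235\right)}{15 + \left(9 \cdot 235\right)^{2} + 8 \cdot 9 \cdot 235} \left(- \frac{1}{95017}\right) = \frac{2115 \left(23 + 2 \cdot 2115^{2} + 14 \cdot 2115\right)}{15 + 2115^{2} + 8 \cdot 2115} \left(- \frac{1}{95017}\right) = \frac{2115 \left(23 + 2 \cdot 4473225 + 29610\right)}{15 + 4473225 + 16920} \left(- \frac{1}{95017}\right) = \frac{2115 \left(23 + 8946450 + 29610\right)}{4490160} \left(- \frac{1}{95017}\right) = 2115 \cdot \frac{1}{4490160} \cdot 8976083 \left(- \frac{1}{95017}\right) = \frac{1265627703}{299344} \left(- \frac{1}{95017}\right) = - \frac{1265627703}{28442768848}$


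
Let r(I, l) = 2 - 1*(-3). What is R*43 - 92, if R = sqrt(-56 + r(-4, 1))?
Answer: -92 + 43*I*sqrt(51) ≈ -92.0 + 307.08*I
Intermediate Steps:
r(I, l) = 5 (r(I, l) = 2 + 3 = 5)
R = I*sqrt(51) (R = sqrt(-56 + 5) = sqrt(-51) = I*sqrt(51) ≈ 7.1414*I)
R*43 - 92 = (I*sqrt(51))*43 - 92 = 43*I*sqrt(51) - 92 = -92 + 43*I*sqrt(51)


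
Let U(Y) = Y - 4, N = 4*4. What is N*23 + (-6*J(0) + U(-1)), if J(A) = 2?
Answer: 351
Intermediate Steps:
N = 16
U(Y) = -4 + Y
N*23 + (-6*J(0) + U(-1)) = 16*23 + (-6*2 + (-4 - 1)) = 368 + (-12 - 5) = 368 - 17 = 351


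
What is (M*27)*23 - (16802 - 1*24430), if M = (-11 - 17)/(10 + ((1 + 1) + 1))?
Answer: 81776/13 ≈ 6290.5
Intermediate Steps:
M = -28/13 (M = -28/(10 + (2 + 1)) = -28/(10 + 3) = -28/13 ≈ -2.1538)
(M*27)*23 - (16802 - 1*24430) = -28/13*27*23 - (16802 - 1*24430) = -756/13*23 - (16802 - 24430) = -17388/13 - 1*(-7628) = -17388/13 + 7628 = 81776/13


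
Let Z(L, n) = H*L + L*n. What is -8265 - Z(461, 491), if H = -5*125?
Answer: 53509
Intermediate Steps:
H = -625
Z(L, n) = -625*L + L*n
-8265 - Z(461, 491) = -8265 - 461*(-625 + 491) = -8265 - 461*(-134) = -8265 - 1*(-61774) = -8265 + 61774 = 53509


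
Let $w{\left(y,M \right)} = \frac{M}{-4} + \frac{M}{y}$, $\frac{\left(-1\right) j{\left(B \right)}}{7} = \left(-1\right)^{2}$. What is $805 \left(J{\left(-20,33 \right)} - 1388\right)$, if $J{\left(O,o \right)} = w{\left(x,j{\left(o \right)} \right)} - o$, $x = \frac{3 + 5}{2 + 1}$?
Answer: $- \frac{9156875}{8} \approx -1.1446 \cdot 10^{6}$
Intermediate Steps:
$j{\left(B \right)} = -7$ ($j{\left(B \right)} = - 7 \left(-1\right)^{2} = \left(-7\right) 1 = -7$)
$x = \frac{8}{3} \approx 2.6667$
$w{\left(y,M \right)} = - \frac{M}{4} + \frac{M}{y}$ ($w{\left(y,M \right)} = M \left(- \frac{1}{4}\right) + \frac{M}{y} = - \frac{M}{4} + \frac{M}{y}$)
$J{\left(O,o \right)} = - \frac{7}{8} - o$ ($J{\left(O,o \right)} = \left(\left(- \frac{1}{4}\right) \left(-7\right) - \frac{7}{\frac{8}{3}}\right) - o = \left(\frac{7}{4} - \frac{21}{8}\right) - o = - \frac{7}{8} - o$)
$805 \left(J{\left(-20,33 \right)} - 1388\right) = 805 \left(\left(- \frac{7}{8} - 33\right) - 1388\right) = 805 \left(- \frac{271}{8} - 1388\right) = 805 \left(- \frac{11375}{8}\right) = - \frac{9156875}{8}$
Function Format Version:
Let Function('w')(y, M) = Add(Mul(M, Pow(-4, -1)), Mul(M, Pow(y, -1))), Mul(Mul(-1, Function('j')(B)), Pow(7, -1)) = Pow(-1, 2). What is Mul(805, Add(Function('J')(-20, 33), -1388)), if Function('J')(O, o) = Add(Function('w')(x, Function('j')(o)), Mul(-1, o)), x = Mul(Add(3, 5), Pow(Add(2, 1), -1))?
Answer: Rational(-9156875, 8) ≈ -1.1446e+6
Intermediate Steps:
Function('j')(B) = -7 (Function('j')(B) = Mul(-7, Pow(-1, 2)) = Mul(-7, 1) = -7)
x = Rational(8, 3) (x = Mul(8, Pow(3, -1)) = Mul(8, Rational(1, 3)) = Rational(8, 3) ≈ 2.6667)
Function('w')(y, M) = Add(Mul(Rational(-1, 4), M), Mul(M, Pow(y, -1))) (Function('w')(y, M) = Add(Mul(M, Rational(-1, 4)), Mul(M, Pow(y, -1))) = Add(Mul(Rational(-1, 4), M), Mul(M, Pow(y, -1))))
Function('J')(O, o) = Add(Rational(-7, 8), Mul(-1, o)) (Function('J')(O, o) = Add(Add(Mul(Rational(-1, 4), -7), Mul(-7, Pow(Rational(8, 3), -1))), Mul(-1, o)) = Add(Add(Rational(7, 4), Mul(-7, Rational(3, 8))), Mul(-1, o)) = Add(Add(Rational(7, 4), Rational(-21, 8)), Mul(-1, o)) = Add(Rational(-7, 8), Mul(-1, o)))
Mul(805, Add(Function('J')(-20, 33), -1388)) = Mul(805, Add(Add(Rational(-7, 8), Mul(-1, 33)), -1388)) = Mul(805, Add(Add(Rational(-7, 8), -33), -1388)) = Mul(805, Add(Rational(-271, 8), -1388)) = Mul(805, Rational(-11375, 8)) = Rational(-9156875, 8)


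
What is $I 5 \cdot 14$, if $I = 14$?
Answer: $980$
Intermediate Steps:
$I 5 \cdot 14 = 14 \cdot 5 \cdot 14 = 70 \cdot 14 = 980$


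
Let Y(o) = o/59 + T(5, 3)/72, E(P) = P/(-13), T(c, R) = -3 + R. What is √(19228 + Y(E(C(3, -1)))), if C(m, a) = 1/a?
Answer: 3*√1256846851/767 ≈ 138.67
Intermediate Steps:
E(P) = -P/13 (E(P) = P*(-1/13) = -P/13)
Y(o) = o/59 (Y(o) = o/59 + (-3 + 3)/72 = o*(1/59) + 0*(1/72) = o/59 + 0 = o/59)
√(19228 + Y(E(C(3, -1)))) = √(19228 + (-1/13/(-1))/59) = √(19228 + (-1/13*(-1))/59) = √(19228 + (1/59)*(1/13)) = √(19228 + 1/767) = √(14747877/767) = 3*√1256846851/767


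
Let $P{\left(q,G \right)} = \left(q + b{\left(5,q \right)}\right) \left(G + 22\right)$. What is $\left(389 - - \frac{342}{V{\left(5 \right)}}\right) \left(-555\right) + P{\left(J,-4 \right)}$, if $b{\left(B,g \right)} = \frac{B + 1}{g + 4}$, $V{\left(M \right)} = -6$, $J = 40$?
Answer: $- \frac{2018913}{11} \approx -1.8354 \cdot 10^{5}$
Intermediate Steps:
$b{\left(B,g \right)} = \frac{1 + B}{4 + g}$
$P{\left(q,G \right)} = \left(22 + G\right) \left(q + \frac{6}{4 + q}\right)$ ($P{\left(q,G \right)} = \left(q + \frac{1 + 5}{4 + q}\right) \left(G + 22\right) = \left(q + \frac{1}{4 + q} 6\right) \left(22 + G\right) = \left(q + \frac{6}{4 + q}\right) \left(22 + G\right) = \left(22 + G\right) \left(q + \frac{6}{4 + q}\right)$)
$\left(389 - - \frac{342}{V{\left(5 \right)}}\right) \left(-555\right) + P{\left(J,-4 \right)} = \left(389 - - \frac{342}{-6}\right) \left(-555\right) + \frac{132 + 6 \left(-4\right) + 40 \left(4 + 40\right) \left(22 - 4\right)}{4 + 40} = \left(389 - \left(-342\right) \left(- \frac{1}{6}\right)\right) \left(-555\right) + \frac{132 - 24 + 40 \cdot 44 \cdot 18}{44} = \left(389 - 57\right) \left(-555\right) + \frac{132 - 24 + 31680}{44} = \left(389 - 57\right) \left(-555\right) + \frac{1}{44} \cdot 31788 = 332 \left(-555\right) + \frac{7947}{11} = -184260 + \frac{7947}{11} = - \frac{2018913}{11}$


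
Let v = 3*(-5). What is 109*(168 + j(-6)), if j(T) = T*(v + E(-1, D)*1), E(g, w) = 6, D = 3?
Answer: 24198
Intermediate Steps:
v = -15
j(T) = -9*T (j(T) = T*(-15 + 6*1) = T*(-15 + 6) = T*(-9) = -9*T)
109*(168 + j(-6)) = 109*(168 - 9*(-6)) = 109*(168 + 54) = 109*222 = 24198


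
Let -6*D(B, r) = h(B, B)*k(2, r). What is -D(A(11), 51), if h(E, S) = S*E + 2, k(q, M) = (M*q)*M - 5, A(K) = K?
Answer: 213077/2 ≈ 1.0654e+5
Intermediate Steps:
k(q, M) = -5 + q*M**2 (k(q, M) = q*M**2 - 5 = -5 + q*M**2)
h(E, S) = 2 + E*S (h(E, S) = E*S + 2 = 2 + E*S)
D(B, r) = -(-5 + 2*r**2)*(2 + B**2)/6 (D(B, r) = -(2 + B*B)*(-5 + 2*r**2)/6 = -(2 + B**2)*(-5 + 2*r**2)/6 = -(-5 + 2*r**2)*(2 + B**2)/6)
-D(A(11), 51) = -(-1)*(-5 + 2*51**2)*(2 + 11**2)/6 = -(-1)*(-5 + 2*2601)*(2 + 121)/6 = -(-1)*(-5 + 5202)*123/6 = -(-1)*5197*123/6 = -1*(-213077/2) = 213077/2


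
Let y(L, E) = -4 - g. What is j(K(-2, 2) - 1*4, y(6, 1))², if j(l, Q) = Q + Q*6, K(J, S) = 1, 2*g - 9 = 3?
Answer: 4900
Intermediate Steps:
g = 6 (g = 9/2 + (½)*3 = 9/2 + 3/2 = 6)
y(L, E) = -10 (y(L, E) = -4 - 1*6 = -4 - 6 = -10)
j(l, Q) = 7*Q (j(l, Q) = Q + 6*Q = 7*Q)
j(K(-2, 2) - 1*4, y(6, 1))² = (7*(-10))² = (-70)² = 4900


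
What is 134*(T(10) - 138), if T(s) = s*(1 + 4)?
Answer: -11792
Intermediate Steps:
T(s) = 5*s (T(s) = s*5 = 5*s)
134*(T(10) - 138) = 134*(5*10 - 138) = 134*(50 - 138) = 134*(-88) = -11792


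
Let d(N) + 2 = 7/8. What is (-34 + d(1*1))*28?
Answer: -1967/2 ≈ -983.50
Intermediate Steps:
d(N) = -9/8 (d(N) = -2 + 7/8 = -9/8)
(-34 + d(1*1))*28 = (-34 - 9/8)*28 = -281/8*28 = -1967/2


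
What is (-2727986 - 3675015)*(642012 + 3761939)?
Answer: -28198502656951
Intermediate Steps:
(-2727986 - 3675015)*(642012 + 3761939) = -6403001*4403951 = -28198502656951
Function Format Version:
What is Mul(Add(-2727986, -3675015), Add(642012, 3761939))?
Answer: -28198502656951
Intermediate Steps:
Mul(Add(-2727986, -3675015), Add(642012, 3761939)) = Mul(-6403001, 4403951) = -28198502656951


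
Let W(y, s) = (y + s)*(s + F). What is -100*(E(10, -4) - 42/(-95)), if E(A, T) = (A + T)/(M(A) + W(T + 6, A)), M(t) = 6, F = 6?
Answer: -29620/627 ≈ -47.241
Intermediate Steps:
W(y, s) = (6 + s)*(s + y) (W(y, s) = (y + s)*(s + 6) = (s + y)*(6 + s) = (6 + s)*(s + y))
E(A, T) = (A + T)/(42 + A**2 + 6*A + 6*T + A*(6 + T)) (E(A, T) = (A + T)/(6 + (A**2 + 6*A + 6*(T + 6) + A*(T + 6))) = (A + T)/(6 + (A**2 + 6*A + 6*(6 + T) + A*(6 + T))) = (A + T)/(6 + (A**2 + 6*A + (36 + 6*T) + A*(6 + T))) = (A + T)/(6 + (36 + A**2 + 6*A + 6*T + A*(6 + T))) = (A + T)/(42 + A**2 + 6*A + 6*T + A*(6 + T)))
-100*(E(10, -4) - 42/(-95)) = -100*((10 - 4)/(42 + 10**2 + 6*(-4) + 12*10 + 10*(-4)) - 42/(-95)) = -100*(6/(42 + 100 - 24 + 120 - 40) - 42*(-1/95)) = -100*(6/198 + 42/95) = -100*((1/198)*6 + 42/95) = -100*(1/33 + 42/95) = -100*1481/3135 = -29620/627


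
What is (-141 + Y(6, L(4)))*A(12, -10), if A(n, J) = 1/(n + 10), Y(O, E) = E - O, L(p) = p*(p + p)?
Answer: -115/22 ≈ -5.2273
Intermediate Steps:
L(p) = 2*p² (L(p) = p*(2*p) = 2*p²)
A(n, J) = 1/(10 + n)
(-141 + Y(6, L(4)))*A(12, -10) = (-141 + (2*4² - 1*6))/(10 + 12) = (-141 + (2*16 - 6))/22 = (-141 + (32 - 6))*(1/22) = (-141 + 26)*(1/22) = -115*1/22 = -115/22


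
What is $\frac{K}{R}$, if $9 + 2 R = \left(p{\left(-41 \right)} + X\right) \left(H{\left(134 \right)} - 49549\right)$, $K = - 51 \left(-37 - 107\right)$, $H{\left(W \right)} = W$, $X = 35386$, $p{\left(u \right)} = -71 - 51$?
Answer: $- \frac{14688}{1742570569} \approx -8.4289 \cdot 10^{-6}$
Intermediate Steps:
$p{\left(u \right)} = -122$ ($p{\left(u \right)} = -71 - 51 = -122$)
$K = 7344$ ($K = \left(-51\right) \left(-144\right) = 7344$)
$R = - \frac{1742570569}{2}$ ($R = - \frac{9}{2} + \frac{\left(-122 + 35386\right) \left(134 - 49549\right)}{2} = - \frac{9}{2} + \frac{35264 \left(-49415\right)}{2} = - \frac{9}{2} + \frac{1}{2} \left(-1742570560\right) = - \frac{9}{2} - 871285280 = - \frac{1742570569}{2} \approx -8.7128 \cdot 10^{8}$)
$\frac{K}{R} = \frac{7344}{- \frac{1742570569}{2}} = 7344 \left(- \frac{2}{1742570569}\right) = - \frac{14688}{1742570569}$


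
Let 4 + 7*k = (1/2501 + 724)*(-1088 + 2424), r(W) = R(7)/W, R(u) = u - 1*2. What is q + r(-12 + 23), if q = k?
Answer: 26610392091/192577 ≈ 1.3818e+5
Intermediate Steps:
R(u) = -2 + u (R(u) = u - 2 = -2 + u)
r(W) = 5/W (r(W) = (-2 + 7)/W = 5/W)
k = 2419118596/17507 (k = -4/7 + ((1/2501 + 724)*(-1088 + 2424))/7 = -4/7 + ((1/2501 + 724)*1336)/7 = -4/7 + ((1810725/2501)*1336)/7 = -4/7 + (⅐)*(2419128600/2501) = -4/7 + 345589800/2501 = 2419118596/17507 ≈ 1.3818e+5)
q = 2419118596/17507 ≈ 1.3818e+5
q + r(-12 + 23) = 2419118596/17507 + 5/(-12 + 23) = 2419118596/17507 + 5/11 = 26610392091/192577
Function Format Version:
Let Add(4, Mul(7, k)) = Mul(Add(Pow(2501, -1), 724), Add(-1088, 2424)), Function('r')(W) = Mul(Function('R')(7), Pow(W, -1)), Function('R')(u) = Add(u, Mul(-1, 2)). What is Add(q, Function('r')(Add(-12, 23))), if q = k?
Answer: Rational(26610392091, 192577) ≈ 1.3818e+5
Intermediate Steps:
Function('R')(u) = Add(-2, u) (Function('R')(u) = Add(u, -2) = Add(-2, u))
Function('r')(W) = Mul(5, Pow(W, -1)) (Function('r')(W) = Mul(Add(-2, 7), Pow(W, -1)) = Mul(5, Pow(W, -1)))
k = Rational(2419118596, 17507) (k = Add(Rational(-4, 7), Mul(Rational(1, 7), Mul(Add(Pow(2501, -1), 724), Add(-1088, 2424)))) = Add(Rational(-4, 7), Mul(Rational(1, 7), Mul(Add(Rational(1, 2501), 724), 1336))) = Add(Rational(-4, 7), Mul(Rational(1, 7), Mul(Rational(1810725, 2501), 1336))) = Add(Rational(-4, 7), Mul(Rational(1, 7), Rational(2419128600, 2501))) = Add(Rational(-4, 7), Rational(345589800, 2501)) = Rational(2419118596, 17507) ≈ 1.3818e+5)
q = Rational(2419118596, 17507) ≈ 1.3818e+5
Add(q, Function('r')(Add(-12, 23))) = Add(Rational(2419118596, 17507), Mul(5, Pow(Add(-12, 23), -1))) = Add(Rational(2419118596, 17507), Mul(5, Pow(11, -1))) = Add(Rational(2419118596, 17507), Mul(5, Rational(1, 11))) = Add(Rational(2419118596, 17507), Rational(5, 11)) = Rational(26610392091, 192577)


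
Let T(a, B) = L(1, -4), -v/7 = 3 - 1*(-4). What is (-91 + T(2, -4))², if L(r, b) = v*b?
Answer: 11025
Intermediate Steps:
v = -49 (v = -7*(3 - 1*(-4)) = -7*(3 + 4) = -7*7 = -49)
L(r, b) = -49*b
T(a, B) = 196 (T(a, B) = -49*(-4) = 196)
(-91 + T(2, -4))² = (-91 + 196)² = 105² = 11025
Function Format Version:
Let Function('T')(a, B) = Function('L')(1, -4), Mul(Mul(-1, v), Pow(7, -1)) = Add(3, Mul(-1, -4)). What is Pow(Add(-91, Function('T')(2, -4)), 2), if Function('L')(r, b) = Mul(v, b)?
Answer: 11025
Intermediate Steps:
v = -49 (v = Mul(-7, Add(3, Mul(-1, -4))) = Mul(-7, Add(3, 4)) = Mul(-7, 7) = -49)
Function('L')(r, b) = Mul(-49, b)
Function('T')(a, B) = 196 (Function('T')(a, B) = Mul(-49, -4) = 196)
Pow(Add(-91, Function('T')(2, -4)), 2) = Pow(Add(-91, 196), 2) = Pow(105, 2) = 11025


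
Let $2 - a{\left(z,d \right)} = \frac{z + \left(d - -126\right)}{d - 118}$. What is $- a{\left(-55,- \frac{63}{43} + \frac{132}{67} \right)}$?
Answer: $- \frac{883012}{338503} \approx -2.6086$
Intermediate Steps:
$a{\left(z,d \right)} = 2 - \frac{126 + d + z}{-118 + d}$ ($a{\left(z,d \right)} = 2 - \frac{z + \left(d - -126\right)}{d - 118} = 2 - \frac{z + \left(d + 126\right)}{-118 + d} = 2 - \frac{z + \left(126 + d\right)}{-118 + d} = 2 - \frac{126 + d + z}{-118 + d}$)
$- a{\left(-55,- \frac{63}{43} + \frac{132}{67} \right)} = - \frac{-362 + \left(- \frac{63}{43} + \frac{132}{67}\right) - -55}{-118 + \left(- \frac{63}{43} + \frac{132}{67}\right)} = - \frac{-362 + \left(\left(-63\right) \frac{1}{43} + 132 \cdot \frac{1}{67}\right) + 55}{-118 + \left(\left(-63\right) \frac{1}{43} + 132 \cdot \frac{1}{67}\right)} = - \frac{-362 + \left(- \frac{63}{43} + \frac{132}{67}\right) + 55}{-118 + \left(- \frac{63}{43} + \frac{132}{67}\right)} = - \frac{-362 + \frac{1455}{2881} + 55}{-118 + \frac{1455}{2881}} = - \frac{-883012}{\left(- \frac{338503}{2881}\right) 2881} = - \frac{\left(-2881\right) \left(-883012\right)}{338503 \cdot 2881} = \left(-1\right) \frac{883012}{338503} = - \frac{883012}{338503}$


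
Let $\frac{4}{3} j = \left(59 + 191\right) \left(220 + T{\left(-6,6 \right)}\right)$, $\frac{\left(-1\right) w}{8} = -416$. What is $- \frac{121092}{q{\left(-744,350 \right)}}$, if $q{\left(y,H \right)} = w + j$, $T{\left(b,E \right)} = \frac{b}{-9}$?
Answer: $- \frac{40364}{14901} \approx -2.7088$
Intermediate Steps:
$w = 3328$ ($w = \left(-8\right) \left(-416\right) = 3328$)
$T{\left(b,E \right)} = - \frac{b}{9}$ ($T{\left(b,E \right)} = b \left(- \frac{1}{9}\right) = - \frac{b}{9}$)
$j = 41375$ ($j = \frac{3 \left(59 + 191\right) \left(220 - - \frac{2}{3}\right)}{4} = \frac{3 \cdot 250 \left(220 + \frac{2}{3}\right)}{4} = \frac{3 \cdot 250 \cdot \frac{662}{3}}{4} = \frac{3}{4} \cdot \frac{165500}{3} = 41375$)
$q{\left(y,H \right)} = 44703$ ($q{\left(y,H \right)} = 3328 + 41375 = 44703$)
$- \frac{121092}{q{\left(-744,350 \right)}} = - \frac{121092}{44703} = \left(-121092\right) \frac{1}{44703} = - \frac{40364}{14901}$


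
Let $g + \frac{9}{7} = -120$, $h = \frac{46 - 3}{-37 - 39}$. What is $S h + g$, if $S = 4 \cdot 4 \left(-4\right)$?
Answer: $- \frac{11315}{133} \approx -85.075$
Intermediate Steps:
$S = -64$ ($S = 16 \left(-4\right) = -64$)
$h = - \frac{43}{76}$ ($h = \frac{43}{-76} = 43 \left(- \frac{1}{76}\right) = - \frac{43}{76} \approx -0.56579$)
$g = - \frac{849}{7}$ ($g = - \frac{9}{7} - 120 = - \frac{849}{7} \approx -121.29$)
$S h + g = \left(-64\right) \left(- \frac{43}{76}\right) - \frac{849}{7} = \frac{688}{19} - \frac{849}{7} = - \frac{11315}{133}$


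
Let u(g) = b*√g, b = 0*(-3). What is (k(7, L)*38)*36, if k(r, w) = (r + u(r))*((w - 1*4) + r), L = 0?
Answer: 28728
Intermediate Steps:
b = 0
u(g) = 0 (u(g) = 0*√g = 0)
k(r, w) = r*(-4 + r + w) (k(r, w) = (r + 0)*((w - 1*4) + r) = r*((w - 4) + r) = r*((-4 + w) + r) = r*(-4 + r + w))
(k(7, L)*38)*36 = ((7*(-4 + 7 + 0))*38)*36 = ((7*3)*38)*36 = (21*38)*36 = 798*36 = 28728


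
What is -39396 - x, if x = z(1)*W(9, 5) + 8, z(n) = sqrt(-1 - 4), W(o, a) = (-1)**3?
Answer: -39404 + I*sqrt(5) ≈ -39404.0 + 2.2361*I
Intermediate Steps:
W(o, a) = -1
z(n) = I*sqrt(5) (z(n) = sqrt(-5) = I*sqrt(5))
x = 8 - I*sqrt(5) (x = (I*sqrt(5))*(-1) + 8 = -I*sqrt(5) + 8 = 8 - I*sqrt(5) ≈ 8.0 - 2.2361*I)
-39396 - x = -39396 - (8 - I*sqrt(5)) = -39396 + (-8 + I*sqrt(5)) = -39404 + I*sqrt(5)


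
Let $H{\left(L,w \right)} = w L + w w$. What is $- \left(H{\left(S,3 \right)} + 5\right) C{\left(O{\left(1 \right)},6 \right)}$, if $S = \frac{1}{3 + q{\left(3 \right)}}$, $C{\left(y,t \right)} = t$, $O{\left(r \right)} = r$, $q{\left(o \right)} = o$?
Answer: $-87$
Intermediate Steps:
$S = \frac{1}{6}$ ($S = \frac{1}{3 + 3} = \frac{1}{6} \approx 0.16667$)
$H{\left(L,w \right)} = w^{2} + L w$ ($H{\left(L,w \right)} = L w + w^{2} = w^{2} + L w$)
$- \left(H{\left(S,3 \right)} + 5\right) C{\left(O{\left(1 \right)},6 \right)} = - \left(3 \left(\frac{1}{6} + 3\right) + 5\right) 6 = - \left(3 \cdot \frac{19}{6} + 5\right) 6 = - \left(\frac{19}{2} + 5\right) 6 = - \frac{29 \cdot 6}{2} = \left(-1\right) 87 = -87$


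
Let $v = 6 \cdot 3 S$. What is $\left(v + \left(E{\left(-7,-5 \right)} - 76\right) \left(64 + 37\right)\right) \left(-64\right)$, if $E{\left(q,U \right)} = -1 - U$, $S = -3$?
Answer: $468864$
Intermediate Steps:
$v = -54$ ($v = 6 \cdot 3 \left(-3\right) = 18 \left(-3\right) = -54$)
$\left(v + \left(E{\left(-7,-5 \right)} - 76\right) \left(64 + 37\right)\right) \left(-64\right) = \left(-54 + \left(\left(-1 - -5\right) - 76\right) \left(64 + 37\right)\right) \left(-64\right) = \left(-54 + \left(\left(-1 + 5\right) - 76\right) 101\right) \left(-64\right) = \left(-54 + \left(4 - 76\right) 101\right) \left(-64\right) = \left(-54 - 7272\right) \left(-64\right) = \left(-7326\right) \left(-64\right) = 468864$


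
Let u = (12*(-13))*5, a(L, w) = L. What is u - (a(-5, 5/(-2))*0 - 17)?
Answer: -763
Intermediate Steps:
u = -780 (u = -156*5 = -780)
u - (a(-5, 5/(-2))*0 - 17) = -780 - (-5*0 - 17) = -780 - (0 - 17) = -780 - 1*(-17) = -780 + 17 = -763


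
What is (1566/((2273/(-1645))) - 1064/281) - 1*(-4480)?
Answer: 2135140098/638713 ≈ 3342.9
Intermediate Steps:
(1566/((2273/(-1645))) - 1064/281) - 1*(-4480) = (1566/((2273*(-1/1645))) - 1064*1/281) + 4480 = (1566/(-2273/1645) - 1064/281) + 4480 = (1566*(-1645/2273) - 1064/281) + 4480 = (-2576070/2273 - 1064/281) + 4480 = -726294142/638713 + 4480 = 2135140098/638713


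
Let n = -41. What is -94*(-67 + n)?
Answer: 10152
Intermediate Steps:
-94*(-67 + n) = -94*(-67 - 41) = -94*(-108) = 10152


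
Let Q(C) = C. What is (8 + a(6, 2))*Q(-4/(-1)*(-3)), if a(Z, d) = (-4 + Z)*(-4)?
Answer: 0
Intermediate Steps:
a(Z, d) = 16 - 4*Z
(8 + a(6, 2))*Q(-4/(-1)*(-3)) = (8 + (16 - 4*6))*(-4/(-1)*(-3)) = (8 + (16 - 24))*(-4*(-1)*(-3)) = (8 - 8)*(4*(-3)) = 0*(-12) = 0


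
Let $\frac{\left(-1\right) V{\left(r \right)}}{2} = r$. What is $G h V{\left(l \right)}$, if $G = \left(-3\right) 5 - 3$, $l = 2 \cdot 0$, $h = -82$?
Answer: $0$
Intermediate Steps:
$l = 0$
$G = -18$ ($G = -15 - 3 = -18$)
$V{\left(r \right)} = - 2 r$
$G h V{\left(l \right)} = \left(-18\right) \left(-82\right) \left(\left(-2\right) 0\right) = 1476 \cdot 0 = 0$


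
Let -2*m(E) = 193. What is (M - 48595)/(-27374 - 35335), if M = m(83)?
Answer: 32461/41806 ≈ 0.77647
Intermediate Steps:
m(E) = -193/2 (m(E) = -½*193 = -193/2)
M = -193/2 ≈ -96.500
(M - 48595)/(-27374 - 35335) = (-193/2 - 48595)/(-27374 - 35335) = -97383/2/(-62709) = -97383/2*(-1/62709) = 32461/41806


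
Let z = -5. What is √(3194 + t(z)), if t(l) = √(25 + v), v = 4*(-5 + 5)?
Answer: √3199 ≈ 56.560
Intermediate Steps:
v = 0 (v = 4*0 = 0)
t(l) = 5 (t(l) = √(25 + 0) = √25 = 5)
√(3194 + t(z)) = √(3194 + 5) = √3199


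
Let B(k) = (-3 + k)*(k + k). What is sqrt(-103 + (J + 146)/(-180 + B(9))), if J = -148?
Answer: I*sqrt(3707)/6 ≈ 10.148*I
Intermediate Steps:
B(k) = 2*k*(-3 + k) (B(k) = (-3 + k)*(2*k) = 2*k*(-3 + k))
sqrt(-103 + (J + 146)/(-180 + B(9))) = sqrt(-103 + (-148 + 146)/(-180 + 2*9*(-3 + 9))) = sqrt(-103 - 2/(-180 + 2*9*6)) = sqrt(-103 - 2/(-180 + 108)) = sqrt(-103 - 2/(-72)) = sqrt(-103 - 2*(-1/72)) = sqrt(-103 + 1/36) = sqrt(-3707/36) = I*sqrt(3707)/6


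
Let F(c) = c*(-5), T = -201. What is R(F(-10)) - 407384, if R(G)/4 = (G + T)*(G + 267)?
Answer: -598852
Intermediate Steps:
F(c) = -5*c
R(G) = 4*(-201 + G)*(267 + G) (R(G) = 4*((G - 201)*(G + 267)) = 4*((-201 + G)*(267 + G)) = 4*(-201 + G)*(267 + G))
R(F(-10)) - 407384 = (-214668 + 4*(-5*(-10))² + 264*(-5*(-10))) - 407384 = (-214668 + 4*50² + 264*50) - 407384 = (-214668 + 4*2500 + 13200) - 407384 = (-214668 + 10000 + 13200) - 407384 = -191468 - 407384 = -598852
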